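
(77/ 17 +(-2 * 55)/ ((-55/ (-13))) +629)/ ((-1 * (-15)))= 40.50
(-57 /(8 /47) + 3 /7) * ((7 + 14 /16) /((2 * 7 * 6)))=-56187 /1792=-31.35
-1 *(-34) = 34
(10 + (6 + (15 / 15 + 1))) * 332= 5976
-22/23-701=-16145/23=-701.96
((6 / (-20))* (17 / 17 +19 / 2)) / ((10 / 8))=-2.52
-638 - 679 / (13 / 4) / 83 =-691118 / 1079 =-640.52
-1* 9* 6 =-54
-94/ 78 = -1.21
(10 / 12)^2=25 / 36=0.69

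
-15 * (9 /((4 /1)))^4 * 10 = -492075 /128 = -3844.34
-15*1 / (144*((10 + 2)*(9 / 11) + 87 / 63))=-385 / 41392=-0.01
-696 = -696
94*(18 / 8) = 423 / 2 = 211.50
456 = 456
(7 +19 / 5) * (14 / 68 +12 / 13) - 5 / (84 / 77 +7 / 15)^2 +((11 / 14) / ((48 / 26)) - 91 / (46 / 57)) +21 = -45800508640799 / 564021472560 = -81.20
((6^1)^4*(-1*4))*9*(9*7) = -2939328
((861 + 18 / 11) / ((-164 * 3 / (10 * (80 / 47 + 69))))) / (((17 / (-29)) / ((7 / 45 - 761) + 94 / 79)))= -411579083672806 / 256208139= -1606424.70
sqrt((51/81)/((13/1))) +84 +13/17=sqrt(663)/117 +1441/17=84.98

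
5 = 5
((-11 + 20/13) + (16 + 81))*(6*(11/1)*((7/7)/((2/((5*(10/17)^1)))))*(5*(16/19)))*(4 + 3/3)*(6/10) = 450648000/4199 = 107322.70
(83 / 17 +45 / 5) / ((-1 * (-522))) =118 / 4437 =0.03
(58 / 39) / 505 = 0.00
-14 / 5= -2.80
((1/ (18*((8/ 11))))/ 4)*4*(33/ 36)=121/ 1728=0.07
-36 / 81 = -0.44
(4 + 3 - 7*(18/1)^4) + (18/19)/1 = -13961657/19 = -734824.05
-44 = -44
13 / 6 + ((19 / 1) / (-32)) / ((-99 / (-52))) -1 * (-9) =8597 / 792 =10.85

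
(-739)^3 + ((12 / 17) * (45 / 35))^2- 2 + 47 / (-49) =-5715144826700 / 14161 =-403583421.14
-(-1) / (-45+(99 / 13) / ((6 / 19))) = -26 / 543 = -0.05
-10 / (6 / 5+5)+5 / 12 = -445 / 372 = -1.20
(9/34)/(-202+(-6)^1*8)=-9/8500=-0.00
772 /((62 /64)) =24704 /31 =796.90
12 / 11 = 1.09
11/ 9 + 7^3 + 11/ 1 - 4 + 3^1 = 3188/ 9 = 354.22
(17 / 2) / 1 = 17 / 2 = 8.50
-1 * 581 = -581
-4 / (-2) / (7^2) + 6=6.04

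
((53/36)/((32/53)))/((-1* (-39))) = 2809/44928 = 0.06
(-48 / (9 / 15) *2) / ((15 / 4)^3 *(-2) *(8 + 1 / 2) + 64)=10240 / 53279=0.19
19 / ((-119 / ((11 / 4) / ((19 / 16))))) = -44 / 119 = -0.37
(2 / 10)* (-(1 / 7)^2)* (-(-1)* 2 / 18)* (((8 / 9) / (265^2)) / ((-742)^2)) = -2 / 191818579420125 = -0.00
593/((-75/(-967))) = 573431/75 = 7645.75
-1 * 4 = -4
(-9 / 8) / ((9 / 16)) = -2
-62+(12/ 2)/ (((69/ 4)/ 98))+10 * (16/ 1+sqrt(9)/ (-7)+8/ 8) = 22186/ 161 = 137.80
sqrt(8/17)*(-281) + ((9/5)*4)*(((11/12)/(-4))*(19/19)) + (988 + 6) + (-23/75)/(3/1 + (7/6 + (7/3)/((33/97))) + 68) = 1552723973/1564700- 562*sqrt(34)/17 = 799.58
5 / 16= 0.31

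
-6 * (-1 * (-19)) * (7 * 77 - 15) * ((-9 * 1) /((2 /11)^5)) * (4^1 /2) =10823110353 /2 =5411555176.50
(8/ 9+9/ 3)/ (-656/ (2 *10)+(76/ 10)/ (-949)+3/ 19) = -3155425/ 26492139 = -0.12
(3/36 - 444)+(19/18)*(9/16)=-42559/96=-443.32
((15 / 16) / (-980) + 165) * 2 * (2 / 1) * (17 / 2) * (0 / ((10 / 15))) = 0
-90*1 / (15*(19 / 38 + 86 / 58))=-348 / 115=-3.03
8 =8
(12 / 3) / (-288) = -1 / 72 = -0.01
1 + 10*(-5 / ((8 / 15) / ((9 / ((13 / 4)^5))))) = -492707 / 371293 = -1.33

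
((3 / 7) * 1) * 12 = 5.14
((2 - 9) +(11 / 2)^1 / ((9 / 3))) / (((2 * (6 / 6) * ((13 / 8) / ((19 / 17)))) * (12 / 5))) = -2945 / 3978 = -0.74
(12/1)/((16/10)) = 15/2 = 7.50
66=66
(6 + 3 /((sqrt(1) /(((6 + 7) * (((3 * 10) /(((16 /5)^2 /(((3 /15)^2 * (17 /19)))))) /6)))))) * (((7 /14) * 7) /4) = 227493 /38912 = 5.85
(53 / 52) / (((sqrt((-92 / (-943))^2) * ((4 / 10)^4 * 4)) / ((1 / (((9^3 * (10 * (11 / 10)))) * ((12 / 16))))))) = 1358125 / 80061696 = 0.02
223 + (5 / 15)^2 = 2008 / 9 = 223.11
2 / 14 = 1 / 7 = 0.14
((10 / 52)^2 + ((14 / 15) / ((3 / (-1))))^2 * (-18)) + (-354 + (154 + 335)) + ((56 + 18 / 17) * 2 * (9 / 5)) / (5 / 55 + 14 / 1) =11852961131 / 80156700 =147.87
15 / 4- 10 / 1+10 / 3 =-35 / 12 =-2.92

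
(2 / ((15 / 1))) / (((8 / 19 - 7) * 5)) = -38 / 9375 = -0.00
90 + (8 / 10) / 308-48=16171 / 385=42.00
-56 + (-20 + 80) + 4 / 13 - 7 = -35 / 13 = -2.69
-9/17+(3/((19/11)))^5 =15.28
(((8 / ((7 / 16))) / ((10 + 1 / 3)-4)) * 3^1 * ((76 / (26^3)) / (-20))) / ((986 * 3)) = -24 / 37909235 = -0.00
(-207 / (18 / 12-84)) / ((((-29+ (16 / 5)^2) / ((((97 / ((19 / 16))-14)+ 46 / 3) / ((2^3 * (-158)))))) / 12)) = 116610 / 1106237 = 0.11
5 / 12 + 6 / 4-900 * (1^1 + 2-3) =23 / 12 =1.92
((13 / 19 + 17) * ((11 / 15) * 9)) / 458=0.25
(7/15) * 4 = 28/15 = 1.87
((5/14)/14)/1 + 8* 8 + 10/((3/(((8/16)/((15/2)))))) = 113333/1764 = 64.25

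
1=1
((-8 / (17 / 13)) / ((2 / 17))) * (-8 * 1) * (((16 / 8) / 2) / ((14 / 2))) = 416 / 7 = 59.43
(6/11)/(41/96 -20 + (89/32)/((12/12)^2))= -144/4433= -0.03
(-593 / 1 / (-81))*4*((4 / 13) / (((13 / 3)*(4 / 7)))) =16604 / 4563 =3.64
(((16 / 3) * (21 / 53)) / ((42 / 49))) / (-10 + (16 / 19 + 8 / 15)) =-18620 / 65137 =-0.29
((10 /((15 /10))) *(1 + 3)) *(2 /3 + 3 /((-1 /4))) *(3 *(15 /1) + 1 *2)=-127840 /9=-14204.44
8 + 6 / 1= 14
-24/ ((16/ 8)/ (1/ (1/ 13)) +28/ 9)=-7.35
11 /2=5.50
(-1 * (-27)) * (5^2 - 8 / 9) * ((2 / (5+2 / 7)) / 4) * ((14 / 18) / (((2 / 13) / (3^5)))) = 11196549 / 148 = 75652.36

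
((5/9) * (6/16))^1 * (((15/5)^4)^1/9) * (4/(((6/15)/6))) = 112.50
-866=-866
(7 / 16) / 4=7 / 64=0.11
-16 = -16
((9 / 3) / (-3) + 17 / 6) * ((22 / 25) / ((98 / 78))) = 1573 / 1225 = 1.28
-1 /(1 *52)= -1 /52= -0.02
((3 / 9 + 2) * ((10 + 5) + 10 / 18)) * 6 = 1960 / 9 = 217.78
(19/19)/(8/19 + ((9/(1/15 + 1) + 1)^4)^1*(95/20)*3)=4980736/563038203035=0.00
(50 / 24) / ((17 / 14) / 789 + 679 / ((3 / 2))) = 46025 / 10000346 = 0.00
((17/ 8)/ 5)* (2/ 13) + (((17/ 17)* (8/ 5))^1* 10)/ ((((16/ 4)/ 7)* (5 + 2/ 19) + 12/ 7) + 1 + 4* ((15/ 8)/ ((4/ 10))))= 347661/ 481780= 0.72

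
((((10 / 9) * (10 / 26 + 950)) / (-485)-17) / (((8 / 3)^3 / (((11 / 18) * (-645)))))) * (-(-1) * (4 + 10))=3603079865 / 645632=5580.70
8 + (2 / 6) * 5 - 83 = -220 / 3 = -73.33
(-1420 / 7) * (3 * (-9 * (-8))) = -306720 / 7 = -43817.14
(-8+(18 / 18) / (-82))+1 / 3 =-1889 / 246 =-7.68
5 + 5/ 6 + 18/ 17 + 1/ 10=1783/ 255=6.99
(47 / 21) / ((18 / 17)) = 799 / 378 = 2.11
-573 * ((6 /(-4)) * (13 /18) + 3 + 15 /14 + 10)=-7442.18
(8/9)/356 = 2/801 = 0.00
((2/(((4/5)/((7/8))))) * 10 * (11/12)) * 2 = 1925/48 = 40.10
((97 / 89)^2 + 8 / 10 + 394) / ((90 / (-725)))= -454809871 / 142578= -3189.90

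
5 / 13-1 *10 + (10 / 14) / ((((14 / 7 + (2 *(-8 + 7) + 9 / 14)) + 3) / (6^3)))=7235 / 221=32.74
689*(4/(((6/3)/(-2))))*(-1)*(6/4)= 4134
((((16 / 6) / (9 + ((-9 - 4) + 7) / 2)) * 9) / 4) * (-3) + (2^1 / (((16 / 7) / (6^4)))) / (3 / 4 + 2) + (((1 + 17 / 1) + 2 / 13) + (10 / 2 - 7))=60849 / 143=425.52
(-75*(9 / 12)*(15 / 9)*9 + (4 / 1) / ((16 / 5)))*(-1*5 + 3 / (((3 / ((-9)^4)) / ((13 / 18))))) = -15951895 / 4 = -3987973.75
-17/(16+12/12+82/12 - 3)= -0.82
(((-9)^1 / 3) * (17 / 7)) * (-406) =2958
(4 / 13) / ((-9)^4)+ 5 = 426469 / 85293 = 5.00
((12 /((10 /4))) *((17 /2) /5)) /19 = 204 /475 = 0.43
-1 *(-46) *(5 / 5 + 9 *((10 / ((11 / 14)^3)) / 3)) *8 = 30783568 / 1331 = 23128.15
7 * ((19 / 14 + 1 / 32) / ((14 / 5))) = 3.47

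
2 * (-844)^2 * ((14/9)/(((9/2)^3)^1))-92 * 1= 158959652/6561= 24227.96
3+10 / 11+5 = 98 / 11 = 8.91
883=883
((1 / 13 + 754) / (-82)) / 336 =-9803 / 358176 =-0.03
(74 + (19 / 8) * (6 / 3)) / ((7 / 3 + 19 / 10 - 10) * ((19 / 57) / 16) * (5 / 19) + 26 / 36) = 430920 / 3779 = 114.03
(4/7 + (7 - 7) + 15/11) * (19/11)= 2831/847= 3.34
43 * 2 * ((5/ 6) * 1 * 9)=645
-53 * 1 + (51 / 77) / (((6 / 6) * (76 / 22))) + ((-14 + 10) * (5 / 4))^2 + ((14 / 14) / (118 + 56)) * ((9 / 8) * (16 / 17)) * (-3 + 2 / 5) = -18243979 / 655690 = -27.82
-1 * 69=-69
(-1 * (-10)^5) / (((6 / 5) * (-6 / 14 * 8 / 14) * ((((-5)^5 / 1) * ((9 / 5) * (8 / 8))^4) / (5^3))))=76562500 / 59049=1296.59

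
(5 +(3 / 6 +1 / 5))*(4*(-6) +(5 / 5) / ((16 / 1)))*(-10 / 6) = 7277 / 32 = 227.41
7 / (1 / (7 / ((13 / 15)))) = 735 / 13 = 56.54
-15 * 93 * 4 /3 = -1860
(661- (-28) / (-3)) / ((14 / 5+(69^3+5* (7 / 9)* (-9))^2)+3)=9775 / 1618427530227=0.00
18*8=144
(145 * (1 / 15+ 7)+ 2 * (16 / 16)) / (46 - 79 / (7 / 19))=-21560 / 3537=-6.10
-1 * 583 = -583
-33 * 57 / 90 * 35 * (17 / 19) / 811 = -0.81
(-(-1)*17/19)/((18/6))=17/57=0.30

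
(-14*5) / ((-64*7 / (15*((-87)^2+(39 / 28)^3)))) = 12466050525 / 702464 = 17746.18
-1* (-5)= 5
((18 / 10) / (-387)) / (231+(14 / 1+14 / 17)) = -17 / 898485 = -0.00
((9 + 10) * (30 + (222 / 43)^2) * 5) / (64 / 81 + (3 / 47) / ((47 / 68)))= 178063520427 / 29195710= 6098.96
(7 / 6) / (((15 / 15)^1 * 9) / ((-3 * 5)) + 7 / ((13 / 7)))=455 / 1236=0.37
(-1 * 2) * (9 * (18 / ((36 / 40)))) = -360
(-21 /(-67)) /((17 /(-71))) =-1491 /1139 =-1.31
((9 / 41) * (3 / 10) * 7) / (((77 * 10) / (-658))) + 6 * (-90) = -540.39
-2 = -2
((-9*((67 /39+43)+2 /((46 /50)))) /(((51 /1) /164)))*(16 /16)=-6898168 /5083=-1357.11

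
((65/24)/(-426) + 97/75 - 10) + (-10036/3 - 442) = -970269449/255600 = -3796.05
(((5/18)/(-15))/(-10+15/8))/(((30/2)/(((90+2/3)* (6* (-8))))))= -17408/26325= -0.66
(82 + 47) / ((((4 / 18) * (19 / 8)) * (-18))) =-258 / 19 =-13.58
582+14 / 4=1171 / 2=585.50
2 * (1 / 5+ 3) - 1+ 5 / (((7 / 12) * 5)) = 249 / 35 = 7.11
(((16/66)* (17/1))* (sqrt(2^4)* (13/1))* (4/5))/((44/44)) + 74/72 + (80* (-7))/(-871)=298547461/1724580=173.11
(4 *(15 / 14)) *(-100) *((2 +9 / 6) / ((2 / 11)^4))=-5490375 / 4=-1372593.75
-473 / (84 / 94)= -22231 / 42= -529.31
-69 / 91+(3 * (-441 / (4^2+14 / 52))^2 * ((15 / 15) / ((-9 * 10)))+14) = -33922283 / 3015285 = -11.25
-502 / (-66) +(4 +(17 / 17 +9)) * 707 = 326885 / 33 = 9905.61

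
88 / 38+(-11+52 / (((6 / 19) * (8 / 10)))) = 22475 / 114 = 197.15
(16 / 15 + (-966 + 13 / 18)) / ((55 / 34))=-134113 / 225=-596.06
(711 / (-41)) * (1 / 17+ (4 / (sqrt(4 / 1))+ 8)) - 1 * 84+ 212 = -32365 / 697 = -46.43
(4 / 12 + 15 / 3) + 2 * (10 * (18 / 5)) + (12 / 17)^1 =3980 / 51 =78.04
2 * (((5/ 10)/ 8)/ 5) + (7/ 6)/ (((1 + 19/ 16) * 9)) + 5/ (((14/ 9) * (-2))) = -11513/ 7560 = -1.52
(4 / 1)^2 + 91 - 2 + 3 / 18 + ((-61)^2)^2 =83075677 / 6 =13845946.17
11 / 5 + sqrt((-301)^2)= 303.20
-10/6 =-5/3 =-1.67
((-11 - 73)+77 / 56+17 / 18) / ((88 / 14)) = -41167 / 3168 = -12.99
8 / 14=4 / 7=0.57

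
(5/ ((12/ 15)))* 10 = 125/ 2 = 62.50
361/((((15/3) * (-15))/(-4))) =1444/75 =19.25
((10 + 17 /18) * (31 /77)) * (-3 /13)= -6107 /6006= -1.02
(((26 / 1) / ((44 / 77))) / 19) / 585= 7 / 1710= 0.00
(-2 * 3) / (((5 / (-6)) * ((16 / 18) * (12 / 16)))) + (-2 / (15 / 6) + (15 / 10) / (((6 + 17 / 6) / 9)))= 611 / 53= 11.53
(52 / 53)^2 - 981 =-2752925 / 2809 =-980.04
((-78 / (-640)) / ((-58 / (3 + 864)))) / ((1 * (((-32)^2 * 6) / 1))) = -11271 / 38010880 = -0.00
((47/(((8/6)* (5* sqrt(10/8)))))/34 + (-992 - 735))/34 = -1727/34 + 141* sqrt(5)/57800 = -50.79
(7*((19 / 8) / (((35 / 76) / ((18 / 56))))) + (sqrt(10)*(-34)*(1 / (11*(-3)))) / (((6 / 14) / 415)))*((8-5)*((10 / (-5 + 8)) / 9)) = 361 / 28 + 987700*sqrt(10) / 891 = 3518.37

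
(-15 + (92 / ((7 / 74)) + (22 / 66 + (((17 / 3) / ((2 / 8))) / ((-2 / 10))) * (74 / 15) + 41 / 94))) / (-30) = -2364239 / 177660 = -13.31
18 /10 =9 /5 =1.80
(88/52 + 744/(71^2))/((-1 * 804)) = -60287/26344266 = -0.00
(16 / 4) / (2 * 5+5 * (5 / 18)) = 72 / 205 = 0.35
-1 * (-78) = 78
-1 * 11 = -11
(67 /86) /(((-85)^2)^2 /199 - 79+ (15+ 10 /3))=0.00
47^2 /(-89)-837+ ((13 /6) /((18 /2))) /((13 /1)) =-4141819 /4806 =-861.80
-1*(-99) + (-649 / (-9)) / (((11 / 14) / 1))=1717 / 9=190.78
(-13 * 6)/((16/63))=-2457/8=-307.12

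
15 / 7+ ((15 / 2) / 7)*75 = 165 / 2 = 82.50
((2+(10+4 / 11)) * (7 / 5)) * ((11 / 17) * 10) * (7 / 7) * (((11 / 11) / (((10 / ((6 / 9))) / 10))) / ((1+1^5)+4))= 12.44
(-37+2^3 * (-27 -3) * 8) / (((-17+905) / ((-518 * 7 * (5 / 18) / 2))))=479465 / 432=1109.87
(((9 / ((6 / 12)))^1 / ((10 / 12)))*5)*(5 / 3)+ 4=184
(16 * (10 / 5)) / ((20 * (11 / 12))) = 96 / 55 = 1.75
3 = 3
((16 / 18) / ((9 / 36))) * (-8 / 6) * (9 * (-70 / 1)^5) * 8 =1721036800000 / 3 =573678933333.33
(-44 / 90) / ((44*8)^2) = -1 / 253440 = -0.00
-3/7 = -0.43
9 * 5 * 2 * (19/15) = 114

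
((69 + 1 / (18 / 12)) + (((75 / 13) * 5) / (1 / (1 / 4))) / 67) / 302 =729281 / 3156504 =0.23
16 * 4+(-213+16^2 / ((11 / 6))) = -103 / 11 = -9.36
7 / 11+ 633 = 6970 / 11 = 633.64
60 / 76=15 / 19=0.79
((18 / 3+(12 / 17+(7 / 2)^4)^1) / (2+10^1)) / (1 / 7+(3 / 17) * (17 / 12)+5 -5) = 298487 / 8976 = 33.25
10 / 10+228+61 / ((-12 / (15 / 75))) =13679 / 60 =227.98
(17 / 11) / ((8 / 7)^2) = 833 / 704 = 1.18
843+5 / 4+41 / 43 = 145375 / 172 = 845.20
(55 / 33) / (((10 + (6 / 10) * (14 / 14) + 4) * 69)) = 25 / 15111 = 0.00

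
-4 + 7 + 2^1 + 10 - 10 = 5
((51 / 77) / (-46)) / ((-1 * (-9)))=-17 / 10626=-0.00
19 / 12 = 1.58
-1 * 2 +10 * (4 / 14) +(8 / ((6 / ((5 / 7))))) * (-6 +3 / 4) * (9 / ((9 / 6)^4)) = -506 / 63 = -8.03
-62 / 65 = -0.95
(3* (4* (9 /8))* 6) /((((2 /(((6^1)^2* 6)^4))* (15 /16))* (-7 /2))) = -940369969152 /35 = -26867713404.34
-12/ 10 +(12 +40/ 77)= 4358/ 385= 11.32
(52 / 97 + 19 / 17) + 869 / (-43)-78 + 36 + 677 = 616.44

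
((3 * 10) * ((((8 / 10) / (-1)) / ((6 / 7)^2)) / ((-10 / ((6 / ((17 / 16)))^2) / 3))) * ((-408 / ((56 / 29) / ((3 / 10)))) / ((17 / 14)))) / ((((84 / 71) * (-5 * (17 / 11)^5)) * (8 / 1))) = 2005541046432 / 51292334125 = 39.10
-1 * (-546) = 546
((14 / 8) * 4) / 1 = 7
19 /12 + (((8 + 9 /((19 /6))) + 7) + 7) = 6025 /228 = 26.43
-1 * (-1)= 1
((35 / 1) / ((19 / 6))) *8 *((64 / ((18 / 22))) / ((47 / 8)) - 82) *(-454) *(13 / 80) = 1200336956 / 2679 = 448054.11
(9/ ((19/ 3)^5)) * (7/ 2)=15309/ 4952198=0.00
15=15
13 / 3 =4.33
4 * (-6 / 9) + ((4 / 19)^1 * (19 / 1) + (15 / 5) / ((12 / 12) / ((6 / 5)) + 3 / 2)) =55 / 21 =2.62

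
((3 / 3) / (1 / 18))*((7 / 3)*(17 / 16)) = 357 / 8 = 44.62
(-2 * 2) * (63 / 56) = -9 / 2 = -4.50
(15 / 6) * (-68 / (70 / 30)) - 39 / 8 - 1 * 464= -30337 / 56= -541.73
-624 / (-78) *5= 40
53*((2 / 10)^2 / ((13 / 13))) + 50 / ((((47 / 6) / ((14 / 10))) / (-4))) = -39509 / 1175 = -33.62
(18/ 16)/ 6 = 3/ 16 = 0.19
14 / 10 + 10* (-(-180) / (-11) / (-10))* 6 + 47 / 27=150464 / 1485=101.32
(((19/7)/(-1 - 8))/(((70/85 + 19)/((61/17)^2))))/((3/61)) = -4312639/1082781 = -3.98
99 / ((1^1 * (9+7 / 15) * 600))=99 / 5680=0.02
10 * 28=280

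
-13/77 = -0.17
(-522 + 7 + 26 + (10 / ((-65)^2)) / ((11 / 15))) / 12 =-303015 / 7436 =-40.75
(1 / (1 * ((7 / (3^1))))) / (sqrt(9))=1 / 7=0.14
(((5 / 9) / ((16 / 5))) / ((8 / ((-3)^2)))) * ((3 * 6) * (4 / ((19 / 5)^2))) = 5625 / 5776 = 0.97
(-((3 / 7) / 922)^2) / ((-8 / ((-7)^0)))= 9 / 333232928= 0.00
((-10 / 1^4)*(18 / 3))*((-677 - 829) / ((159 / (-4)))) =-120480 / 53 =-2273.21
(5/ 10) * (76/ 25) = 38/ 25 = 1.52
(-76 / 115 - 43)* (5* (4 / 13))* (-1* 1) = 20084 / 299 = 67.17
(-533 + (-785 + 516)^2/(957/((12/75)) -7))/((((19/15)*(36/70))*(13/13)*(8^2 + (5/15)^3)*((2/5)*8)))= -14003614125/3588755872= -3.90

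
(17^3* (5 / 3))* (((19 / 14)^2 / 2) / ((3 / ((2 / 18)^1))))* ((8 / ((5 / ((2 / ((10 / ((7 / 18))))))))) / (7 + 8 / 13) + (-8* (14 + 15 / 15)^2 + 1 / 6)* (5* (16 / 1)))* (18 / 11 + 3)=-24175910392387379 / 129667230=-186445799.70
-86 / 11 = -7.82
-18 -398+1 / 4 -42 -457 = -3659 / 4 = -914.75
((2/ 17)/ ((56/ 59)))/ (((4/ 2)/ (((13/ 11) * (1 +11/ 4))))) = 11505/ 41888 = 0.27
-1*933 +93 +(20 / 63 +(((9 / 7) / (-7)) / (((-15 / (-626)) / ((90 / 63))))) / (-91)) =-235847296 / 280917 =-839.56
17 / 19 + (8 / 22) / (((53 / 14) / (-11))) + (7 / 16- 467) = -7519863 / 16112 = -466.72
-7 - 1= -8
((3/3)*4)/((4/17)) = 17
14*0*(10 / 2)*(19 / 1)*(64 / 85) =0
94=94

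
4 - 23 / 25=77 / 25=3.08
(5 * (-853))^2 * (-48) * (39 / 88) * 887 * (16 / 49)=-112075004691.65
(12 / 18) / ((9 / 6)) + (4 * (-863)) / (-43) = 31240 / 387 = 80.72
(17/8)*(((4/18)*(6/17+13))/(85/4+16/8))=227/837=0.27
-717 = -717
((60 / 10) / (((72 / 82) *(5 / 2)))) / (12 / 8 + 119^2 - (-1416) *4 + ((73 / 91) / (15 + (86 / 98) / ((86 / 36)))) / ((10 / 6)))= 267566 / 1940819151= 0.00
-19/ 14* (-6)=57/ 7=8.14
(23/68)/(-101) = -23/6868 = -0.00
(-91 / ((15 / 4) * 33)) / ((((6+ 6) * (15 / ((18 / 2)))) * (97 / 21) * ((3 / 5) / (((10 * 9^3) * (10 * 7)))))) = -7223580 / 1067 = -6769.99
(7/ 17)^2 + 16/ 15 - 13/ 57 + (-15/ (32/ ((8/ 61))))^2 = 4962163421/ 4903682640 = 1.01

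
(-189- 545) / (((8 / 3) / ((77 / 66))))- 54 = -3001 / 8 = -375.12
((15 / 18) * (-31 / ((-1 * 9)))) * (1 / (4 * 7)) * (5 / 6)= 0.09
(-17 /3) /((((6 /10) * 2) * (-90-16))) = 85 /1908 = 0.04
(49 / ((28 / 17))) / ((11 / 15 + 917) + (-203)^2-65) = 0.00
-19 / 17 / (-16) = 19 / 272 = 0.07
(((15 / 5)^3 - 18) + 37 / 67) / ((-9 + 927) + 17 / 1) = 128 / 12529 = 0.01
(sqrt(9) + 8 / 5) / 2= 23 / 10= 2.30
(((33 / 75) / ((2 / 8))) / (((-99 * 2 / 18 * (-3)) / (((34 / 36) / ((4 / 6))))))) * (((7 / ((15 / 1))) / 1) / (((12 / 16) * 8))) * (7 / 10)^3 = 0.00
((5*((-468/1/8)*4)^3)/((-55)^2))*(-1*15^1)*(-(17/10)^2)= -2777196942/3025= -918081.63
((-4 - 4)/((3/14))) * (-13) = 1456/3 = 485.33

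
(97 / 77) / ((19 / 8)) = 776 / 1463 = 0.53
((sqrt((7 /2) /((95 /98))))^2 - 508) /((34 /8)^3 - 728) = 3066688 /3959505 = 0.77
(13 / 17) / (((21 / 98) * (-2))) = -91 / 51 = -1.78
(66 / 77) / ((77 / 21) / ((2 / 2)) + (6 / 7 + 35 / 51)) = 51 / 310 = 0.16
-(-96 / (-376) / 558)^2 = -4 / 19105641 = -0.00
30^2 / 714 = 1.26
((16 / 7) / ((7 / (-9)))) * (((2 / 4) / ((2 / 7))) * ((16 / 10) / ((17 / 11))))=-3168 / 595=-5.32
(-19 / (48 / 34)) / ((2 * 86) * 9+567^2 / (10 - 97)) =551 / 87912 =0.01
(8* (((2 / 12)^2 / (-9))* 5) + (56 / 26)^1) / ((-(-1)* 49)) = 2138 / 51597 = 0.04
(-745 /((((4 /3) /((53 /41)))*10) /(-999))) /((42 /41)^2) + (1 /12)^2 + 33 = 970825463 /14112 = 68794.32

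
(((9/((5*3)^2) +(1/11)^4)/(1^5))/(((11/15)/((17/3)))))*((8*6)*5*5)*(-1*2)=-119674560/161051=-743.08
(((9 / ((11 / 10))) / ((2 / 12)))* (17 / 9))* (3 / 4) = 765 / 11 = 69.55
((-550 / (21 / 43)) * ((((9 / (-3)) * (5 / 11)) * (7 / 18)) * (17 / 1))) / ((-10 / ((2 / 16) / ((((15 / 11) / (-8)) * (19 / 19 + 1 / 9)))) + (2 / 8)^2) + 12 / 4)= 16082000 / 28851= 557.42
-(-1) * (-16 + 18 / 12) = -29 / 2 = -14.50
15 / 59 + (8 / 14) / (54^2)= 76604 / 301077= 0.25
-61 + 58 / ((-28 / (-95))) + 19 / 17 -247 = -26203 / 238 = -110.10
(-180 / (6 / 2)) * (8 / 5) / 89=-96 / 89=-1.08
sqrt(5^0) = 1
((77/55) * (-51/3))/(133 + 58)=-119/955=-0.12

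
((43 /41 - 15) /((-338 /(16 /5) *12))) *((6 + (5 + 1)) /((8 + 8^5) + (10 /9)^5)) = 2598156 /644760114245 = 0.00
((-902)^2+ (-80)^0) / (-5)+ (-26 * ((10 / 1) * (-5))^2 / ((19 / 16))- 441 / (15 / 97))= -20929416 / 95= -220309.64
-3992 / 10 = -1996 / 5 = -399.20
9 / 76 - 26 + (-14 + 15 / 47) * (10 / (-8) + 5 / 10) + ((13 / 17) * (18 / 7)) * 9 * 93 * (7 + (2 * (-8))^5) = -366791943502753 / 212534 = -1725803605.55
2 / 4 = 1 / 2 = 0.50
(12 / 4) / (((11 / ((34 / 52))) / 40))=1020 / 143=7.13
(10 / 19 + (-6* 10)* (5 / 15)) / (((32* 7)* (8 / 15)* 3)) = -925 / 17024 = -0.05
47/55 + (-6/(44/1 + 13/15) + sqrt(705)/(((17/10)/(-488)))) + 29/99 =337714/333135 - 4880 * sqrt(705)/17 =-7620.93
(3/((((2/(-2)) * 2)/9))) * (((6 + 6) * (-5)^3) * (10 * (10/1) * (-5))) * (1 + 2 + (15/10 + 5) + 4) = -136687500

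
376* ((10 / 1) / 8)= 470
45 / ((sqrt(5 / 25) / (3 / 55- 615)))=-304398 * sqrt(5) / 11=-61877.69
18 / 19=0.95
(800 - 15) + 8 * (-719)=-4967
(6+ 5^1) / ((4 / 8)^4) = 176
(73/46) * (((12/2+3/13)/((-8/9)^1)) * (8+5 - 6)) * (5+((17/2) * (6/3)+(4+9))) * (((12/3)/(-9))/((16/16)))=1448685/1196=1211.28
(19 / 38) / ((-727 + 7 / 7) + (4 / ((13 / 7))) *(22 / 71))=-0.00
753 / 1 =753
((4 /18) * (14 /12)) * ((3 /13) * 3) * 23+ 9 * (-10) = -3349 /39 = -85.87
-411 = -411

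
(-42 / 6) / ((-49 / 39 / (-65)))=-2535 / 7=-362.14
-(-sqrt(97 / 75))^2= -97 / 75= -1.29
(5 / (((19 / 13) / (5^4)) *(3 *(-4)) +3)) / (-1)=-40625 / 24147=-1.68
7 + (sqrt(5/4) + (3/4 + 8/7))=sqrt(5)/2 + 249/28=10.01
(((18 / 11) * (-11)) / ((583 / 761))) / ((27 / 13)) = -19786 / 1749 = -11.31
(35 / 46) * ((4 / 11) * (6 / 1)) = 420 / 253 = 1.66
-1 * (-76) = 76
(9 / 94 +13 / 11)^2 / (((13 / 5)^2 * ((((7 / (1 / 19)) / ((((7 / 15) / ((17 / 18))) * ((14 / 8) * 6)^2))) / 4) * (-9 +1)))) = -11543446215 / 233448074288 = -0.05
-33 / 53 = -0.62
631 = 631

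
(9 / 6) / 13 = 0.12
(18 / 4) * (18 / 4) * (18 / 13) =28.04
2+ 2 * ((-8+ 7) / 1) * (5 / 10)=1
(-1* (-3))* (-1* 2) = -6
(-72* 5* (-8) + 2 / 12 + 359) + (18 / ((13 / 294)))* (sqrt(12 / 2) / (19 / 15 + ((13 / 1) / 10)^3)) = 15876000* sqrt(6) / 135083 + 19435 / 6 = 3527.05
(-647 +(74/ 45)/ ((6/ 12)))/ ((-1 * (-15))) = -28967/ 675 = -42.91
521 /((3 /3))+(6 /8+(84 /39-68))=23707 /52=455.90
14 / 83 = 0.17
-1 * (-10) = 10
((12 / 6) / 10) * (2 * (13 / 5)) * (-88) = -2288 / 25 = -91.52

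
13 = 13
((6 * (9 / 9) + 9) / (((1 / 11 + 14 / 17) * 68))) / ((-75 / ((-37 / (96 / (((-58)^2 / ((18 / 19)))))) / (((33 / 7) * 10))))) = 217819 / 2332800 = 0.09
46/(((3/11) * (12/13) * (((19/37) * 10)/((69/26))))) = 215303/2280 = 94.43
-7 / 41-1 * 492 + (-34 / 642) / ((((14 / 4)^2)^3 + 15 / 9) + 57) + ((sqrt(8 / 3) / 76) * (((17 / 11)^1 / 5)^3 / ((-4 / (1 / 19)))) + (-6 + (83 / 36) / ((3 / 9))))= -9419072084465 / 19173523884-4913 * sqrt(6) / 1441473000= -491.25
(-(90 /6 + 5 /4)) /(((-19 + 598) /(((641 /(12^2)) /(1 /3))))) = -41665 /111168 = -0.37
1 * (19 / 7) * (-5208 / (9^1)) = -1570.67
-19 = -19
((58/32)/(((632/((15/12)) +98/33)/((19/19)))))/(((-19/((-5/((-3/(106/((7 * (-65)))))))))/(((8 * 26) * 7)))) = 84535/797183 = 0.11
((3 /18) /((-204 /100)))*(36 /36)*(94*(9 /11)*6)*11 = -7050 /17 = -414.71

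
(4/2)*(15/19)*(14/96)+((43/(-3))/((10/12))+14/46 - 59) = -75.67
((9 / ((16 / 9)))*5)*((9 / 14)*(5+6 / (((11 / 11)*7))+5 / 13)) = 258795 / 2548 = 101.57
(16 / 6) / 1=8 / 3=2.67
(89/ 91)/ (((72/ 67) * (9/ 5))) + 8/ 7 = 97207/ 58968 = 1.65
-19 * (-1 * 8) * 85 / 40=323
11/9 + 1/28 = 1.26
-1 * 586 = -586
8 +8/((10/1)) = 44/5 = 8.80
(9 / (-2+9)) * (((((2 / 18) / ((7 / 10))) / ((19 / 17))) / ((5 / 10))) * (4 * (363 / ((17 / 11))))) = 319440 / 931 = 343.11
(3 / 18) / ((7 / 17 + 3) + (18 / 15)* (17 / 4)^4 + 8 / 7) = 38080 / 90491631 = 0.00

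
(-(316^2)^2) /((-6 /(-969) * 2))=-805176074432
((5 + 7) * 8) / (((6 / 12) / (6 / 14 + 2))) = 3264 / 7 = 466.29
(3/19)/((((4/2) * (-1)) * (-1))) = 3/38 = 0.08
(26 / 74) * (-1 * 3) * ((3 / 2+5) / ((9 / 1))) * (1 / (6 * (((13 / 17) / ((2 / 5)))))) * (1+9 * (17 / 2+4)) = -50167 / 6660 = -7.53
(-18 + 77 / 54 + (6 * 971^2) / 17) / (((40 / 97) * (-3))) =-29630131093 / 110160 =-268973.59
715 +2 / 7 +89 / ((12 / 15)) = 23143 / 28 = 826.54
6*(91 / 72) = 91 / 12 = 7.58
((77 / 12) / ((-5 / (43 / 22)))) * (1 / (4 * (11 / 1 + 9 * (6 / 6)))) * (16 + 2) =-903 / 1600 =-0.56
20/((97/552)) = 11040/97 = 113.81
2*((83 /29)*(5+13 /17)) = 16268 /493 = 33.00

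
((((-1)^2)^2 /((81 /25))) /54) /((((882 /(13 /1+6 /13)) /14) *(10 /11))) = 1375 /1023516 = 0.00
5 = 5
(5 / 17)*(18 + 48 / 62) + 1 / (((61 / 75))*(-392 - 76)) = 27678385 / 5014932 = 5.52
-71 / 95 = -0.75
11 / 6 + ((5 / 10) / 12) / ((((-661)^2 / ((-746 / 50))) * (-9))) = 4325518273 / 2359373400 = 1.83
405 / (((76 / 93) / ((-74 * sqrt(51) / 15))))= -92907 * sqrt(51) / 38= -17460.23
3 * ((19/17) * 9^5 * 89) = 299555577/17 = 17620916.29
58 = 58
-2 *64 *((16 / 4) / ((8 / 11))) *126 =-88704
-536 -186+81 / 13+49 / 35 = -46434 / 65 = -714.37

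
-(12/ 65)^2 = -144/ 4225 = -0.03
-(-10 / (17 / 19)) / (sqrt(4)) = 95 / 17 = 5.59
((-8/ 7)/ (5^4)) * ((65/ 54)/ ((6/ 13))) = -338/ 70875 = -0.00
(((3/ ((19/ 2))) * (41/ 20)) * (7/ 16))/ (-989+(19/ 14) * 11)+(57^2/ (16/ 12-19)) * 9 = -1655.15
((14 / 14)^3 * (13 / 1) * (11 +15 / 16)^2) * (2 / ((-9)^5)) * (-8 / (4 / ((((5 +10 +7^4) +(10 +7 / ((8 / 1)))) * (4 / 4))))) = 9207621995 / 30233088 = 304.55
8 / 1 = 8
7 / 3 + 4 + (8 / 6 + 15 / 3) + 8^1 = 62 / 3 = 20.67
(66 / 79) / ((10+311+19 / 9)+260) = 297 / 207296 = 0.00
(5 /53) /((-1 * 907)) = -0.00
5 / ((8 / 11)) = 55 / 8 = 6.88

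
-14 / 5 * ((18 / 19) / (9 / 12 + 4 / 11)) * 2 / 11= -288 / 665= -0.43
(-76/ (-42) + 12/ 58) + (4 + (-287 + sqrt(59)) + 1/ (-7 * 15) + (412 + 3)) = sqrt(59) + 19431/ 145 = 141.69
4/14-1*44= -306/7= -43.71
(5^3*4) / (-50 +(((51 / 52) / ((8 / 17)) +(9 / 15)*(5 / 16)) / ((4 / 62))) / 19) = -1580800 / 152221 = -10.38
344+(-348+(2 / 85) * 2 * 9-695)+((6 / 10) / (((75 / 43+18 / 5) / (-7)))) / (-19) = -432075398 / 618545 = -698.54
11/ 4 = 2.75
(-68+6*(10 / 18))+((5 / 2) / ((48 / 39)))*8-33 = -977 / 12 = -81.42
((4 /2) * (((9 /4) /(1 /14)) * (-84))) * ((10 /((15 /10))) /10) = -3528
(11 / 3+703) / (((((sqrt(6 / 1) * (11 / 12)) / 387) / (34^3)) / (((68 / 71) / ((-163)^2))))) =1461844677120 * sqrt(6) / 20750389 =172564.16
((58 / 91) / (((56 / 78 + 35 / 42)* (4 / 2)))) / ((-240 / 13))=-0.01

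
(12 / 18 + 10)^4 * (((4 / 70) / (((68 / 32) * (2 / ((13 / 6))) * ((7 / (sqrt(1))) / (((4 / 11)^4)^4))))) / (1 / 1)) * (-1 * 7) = -234187180623265792 / 6643641692324580898185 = -0.00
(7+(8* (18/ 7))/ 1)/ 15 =193/ 105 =1.84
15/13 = 1.15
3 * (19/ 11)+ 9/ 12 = 261/ 44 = 5.93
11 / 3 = 3.67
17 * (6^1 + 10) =272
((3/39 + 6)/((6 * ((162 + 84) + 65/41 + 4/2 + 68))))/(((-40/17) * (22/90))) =-165189/29792048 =-0.01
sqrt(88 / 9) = 2*sqrt(22) / 3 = 3.13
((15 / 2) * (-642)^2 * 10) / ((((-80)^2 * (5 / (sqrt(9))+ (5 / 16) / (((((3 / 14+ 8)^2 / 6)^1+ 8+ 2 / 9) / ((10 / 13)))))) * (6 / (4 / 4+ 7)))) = 276009435117 / 71959520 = 3835.62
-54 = -54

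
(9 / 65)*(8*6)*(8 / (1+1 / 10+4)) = 10.43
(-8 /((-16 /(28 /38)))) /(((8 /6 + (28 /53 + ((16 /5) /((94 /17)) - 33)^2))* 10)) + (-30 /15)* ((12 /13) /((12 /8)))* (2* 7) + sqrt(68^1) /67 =-864870124613 /50193457366 + 2* sqrt(17) /67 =-17.11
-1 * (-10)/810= 1/81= 0.01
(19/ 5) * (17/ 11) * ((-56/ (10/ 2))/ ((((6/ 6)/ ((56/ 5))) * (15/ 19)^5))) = -2508110007872/ 1044140625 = -2402.08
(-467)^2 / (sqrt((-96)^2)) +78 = 225577 / 96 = 2349.76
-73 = -73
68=68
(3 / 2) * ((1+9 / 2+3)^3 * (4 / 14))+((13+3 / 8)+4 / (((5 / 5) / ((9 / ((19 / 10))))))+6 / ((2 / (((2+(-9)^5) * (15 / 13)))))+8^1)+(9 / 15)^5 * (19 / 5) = -5513609376582 / 27015625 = -204089.65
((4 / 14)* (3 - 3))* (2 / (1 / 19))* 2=0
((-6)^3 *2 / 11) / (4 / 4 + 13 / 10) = -4320 / 253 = -17.08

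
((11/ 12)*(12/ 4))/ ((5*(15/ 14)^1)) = 77/ 150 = 0.51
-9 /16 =-0.56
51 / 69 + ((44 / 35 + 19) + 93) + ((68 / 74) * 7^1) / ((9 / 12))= 10952497 / 89355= 122.57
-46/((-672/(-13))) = -299/336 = -0.89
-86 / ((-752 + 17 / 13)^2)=-0.00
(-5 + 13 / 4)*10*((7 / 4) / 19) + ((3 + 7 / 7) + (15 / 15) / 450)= 81751 / 34200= 2.39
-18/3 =-6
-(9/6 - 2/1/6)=-7/6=-1.17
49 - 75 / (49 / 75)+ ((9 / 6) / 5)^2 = -321959 / 4900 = -65.71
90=90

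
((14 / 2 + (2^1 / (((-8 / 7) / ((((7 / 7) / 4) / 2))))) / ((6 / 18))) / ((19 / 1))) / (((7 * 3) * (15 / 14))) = 203 / 13680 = 0.01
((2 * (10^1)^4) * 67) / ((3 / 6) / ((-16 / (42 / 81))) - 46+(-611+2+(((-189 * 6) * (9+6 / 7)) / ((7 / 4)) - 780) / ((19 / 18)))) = -76991040000 / 427772083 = -179.98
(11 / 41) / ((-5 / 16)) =-176 / 205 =-0.86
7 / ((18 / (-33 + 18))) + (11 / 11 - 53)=-347 / 6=-57.83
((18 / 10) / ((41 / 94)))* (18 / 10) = 7614 / 1025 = 7.43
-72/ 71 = -1.01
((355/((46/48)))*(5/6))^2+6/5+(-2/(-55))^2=152492172386/1600225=95294.21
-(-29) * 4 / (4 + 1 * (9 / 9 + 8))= 116 / 13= 8.92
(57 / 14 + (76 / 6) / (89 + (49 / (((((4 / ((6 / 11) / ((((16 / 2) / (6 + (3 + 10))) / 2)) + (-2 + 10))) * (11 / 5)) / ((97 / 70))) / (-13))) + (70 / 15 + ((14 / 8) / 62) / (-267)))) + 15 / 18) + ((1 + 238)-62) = 59290896639388 / 325968152097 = 181.89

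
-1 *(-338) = 338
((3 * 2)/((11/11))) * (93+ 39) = 792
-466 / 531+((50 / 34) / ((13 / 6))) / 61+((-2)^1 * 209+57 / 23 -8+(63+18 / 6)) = -59006271061 / 164643453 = -358.39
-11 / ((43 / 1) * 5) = -0.05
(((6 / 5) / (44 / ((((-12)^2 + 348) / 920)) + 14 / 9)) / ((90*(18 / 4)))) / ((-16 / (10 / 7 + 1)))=-697 / 129922800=-0.00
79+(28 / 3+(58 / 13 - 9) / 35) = 120398 / 1365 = 88.20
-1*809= -809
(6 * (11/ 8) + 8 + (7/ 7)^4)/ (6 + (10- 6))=69/ 40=1.72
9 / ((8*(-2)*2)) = -9 / 32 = -0.28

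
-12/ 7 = -1.71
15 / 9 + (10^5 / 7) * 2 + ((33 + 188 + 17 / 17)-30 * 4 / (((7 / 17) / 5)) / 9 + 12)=601549 / 21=28645.19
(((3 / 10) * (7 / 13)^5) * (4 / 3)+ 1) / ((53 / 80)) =30241264 / 19678529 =1.54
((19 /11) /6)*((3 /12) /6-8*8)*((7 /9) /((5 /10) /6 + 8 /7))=-1429085 /122364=-11.68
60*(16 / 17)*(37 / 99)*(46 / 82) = 272320 / 23001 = 11.84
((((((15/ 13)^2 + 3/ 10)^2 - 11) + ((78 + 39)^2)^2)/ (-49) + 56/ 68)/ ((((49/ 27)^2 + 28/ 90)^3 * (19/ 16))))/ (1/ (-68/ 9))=31332548980308352299679440/ 60312874605517754129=519500.18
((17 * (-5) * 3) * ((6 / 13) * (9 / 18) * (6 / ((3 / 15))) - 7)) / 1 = 255 / 13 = 19.62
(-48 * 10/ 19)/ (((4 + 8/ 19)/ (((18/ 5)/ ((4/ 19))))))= -684/ 7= -97.71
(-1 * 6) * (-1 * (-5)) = -30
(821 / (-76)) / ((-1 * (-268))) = -821 / 20368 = -0.04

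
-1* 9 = -9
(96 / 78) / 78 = 8 / 507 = 0.02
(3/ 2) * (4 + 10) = 21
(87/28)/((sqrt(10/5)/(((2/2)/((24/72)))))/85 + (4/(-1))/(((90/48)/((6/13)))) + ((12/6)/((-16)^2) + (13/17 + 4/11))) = 71805397229280/3497351249959 -1858195722240 * sqrt(2)/3497351249959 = 19.78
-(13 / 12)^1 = -13 / 12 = -1.08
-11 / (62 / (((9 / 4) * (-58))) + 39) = -0.29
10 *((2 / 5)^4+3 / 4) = 1939 / 250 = 7.76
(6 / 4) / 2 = 3 / 4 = 0.75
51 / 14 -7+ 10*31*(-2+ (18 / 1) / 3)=1236.64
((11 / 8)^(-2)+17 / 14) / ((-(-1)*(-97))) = -2953 / 164318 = -0.02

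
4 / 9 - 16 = -140 / 9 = -15.56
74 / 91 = 0.81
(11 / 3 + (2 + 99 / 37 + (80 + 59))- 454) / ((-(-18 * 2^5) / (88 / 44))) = -34039 / 31968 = -1.06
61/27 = 2.26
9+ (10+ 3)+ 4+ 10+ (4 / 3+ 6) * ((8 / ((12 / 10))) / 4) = 434 / 9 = 48.22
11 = 11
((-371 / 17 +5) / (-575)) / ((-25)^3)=-286 / 152734375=-0.00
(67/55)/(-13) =-67/715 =-0.09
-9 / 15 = -3 / 5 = -0.60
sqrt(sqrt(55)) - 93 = -93 + 55^(1 / 4) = -90.28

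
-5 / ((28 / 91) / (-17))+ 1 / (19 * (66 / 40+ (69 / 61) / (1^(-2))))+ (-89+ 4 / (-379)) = 18301129805 / 97731972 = 187.26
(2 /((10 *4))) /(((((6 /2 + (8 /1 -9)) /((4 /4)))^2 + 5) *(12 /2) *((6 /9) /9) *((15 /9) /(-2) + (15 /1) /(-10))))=-3 /560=-0.01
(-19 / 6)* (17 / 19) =-2.83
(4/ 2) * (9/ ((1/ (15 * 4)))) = 1080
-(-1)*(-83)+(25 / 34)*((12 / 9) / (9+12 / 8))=-88793 / 1071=-82.91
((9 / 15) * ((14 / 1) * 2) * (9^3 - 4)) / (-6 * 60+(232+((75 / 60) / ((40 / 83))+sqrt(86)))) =-44688768 / 457603 - 356352 * sqrt(86) / 457603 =-104.88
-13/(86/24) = -3.63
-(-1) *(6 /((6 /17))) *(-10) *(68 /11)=-11560 /11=-1050.91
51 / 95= 0.54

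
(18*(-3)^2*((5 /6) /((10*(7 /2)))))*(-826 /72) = -177 /4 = -44.25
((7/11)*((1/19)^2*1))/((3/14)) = 98/11913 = 0.01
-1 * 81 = -81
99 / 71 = 1.39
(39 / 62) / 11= 39 / 682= 0.06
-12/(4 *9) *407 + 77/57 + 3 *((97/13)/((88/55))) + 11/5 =-1167079/9880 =-118.13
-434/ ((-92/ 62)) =6727/ 23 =292.48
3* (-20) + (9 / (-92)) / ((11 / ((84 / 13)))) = -197529 / 3289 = -60.06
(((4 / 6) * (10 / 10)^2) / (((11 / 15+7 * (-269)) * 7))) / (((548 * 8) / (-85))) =425 / 433222496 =0.00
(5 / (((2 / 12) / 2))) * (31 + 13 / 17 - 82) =-51240 / 17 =-3014.12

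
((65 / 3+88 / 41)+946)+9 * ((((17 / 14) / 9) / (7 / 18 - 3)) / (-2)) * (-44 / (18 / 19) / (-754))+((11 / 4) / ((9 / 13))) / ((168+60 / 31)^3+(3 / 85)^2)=969.83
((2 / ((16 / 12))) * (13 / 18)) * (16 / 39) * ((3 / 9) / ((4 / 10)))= 10 / 27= 0.37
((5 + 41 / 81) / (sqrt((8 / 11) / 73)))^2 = 39932387 / 13122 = 3043.16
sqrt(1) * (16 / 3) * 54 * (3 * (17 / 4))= 3672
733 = 733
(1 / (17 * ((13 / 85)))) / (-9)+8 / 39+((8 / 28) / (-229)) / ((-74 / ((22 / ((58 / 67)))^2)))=1011281242 / 5836024467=0.17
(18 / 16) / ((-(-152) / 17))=0.13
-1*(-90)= 90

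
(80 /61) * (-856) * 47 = -3218560 /61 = -52763.28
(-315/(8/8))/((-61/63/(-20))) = -396900/61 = -6506.56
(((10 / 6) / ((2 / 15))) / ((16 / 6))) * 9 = 675 / 16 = 42.19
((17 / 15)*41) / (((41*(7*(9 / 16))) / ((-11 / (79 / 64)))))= -191488 / 74655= -2.56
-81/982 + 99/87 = 30057/28478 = 1.06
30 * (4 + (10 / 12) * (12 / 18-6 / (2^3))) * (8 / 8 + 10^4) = 14151415 / 12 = 1179284.58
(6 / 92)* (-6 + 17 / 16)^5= -9231169197 / 48234496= -191.38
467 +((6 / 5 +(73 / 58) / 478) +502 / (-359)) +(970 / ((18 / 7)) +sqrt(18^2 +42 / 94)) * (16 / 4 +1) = 5 * sqrt(716703) / 47 +1053826626859 / 447881220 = 2442.98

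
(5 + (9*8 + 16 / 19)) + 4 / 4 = 1498 / 19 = 78.84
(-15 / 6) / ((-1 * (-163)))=-5 / 326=-0.02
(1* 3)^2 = 9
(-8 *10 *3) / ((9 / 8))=-640 / 3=-213.33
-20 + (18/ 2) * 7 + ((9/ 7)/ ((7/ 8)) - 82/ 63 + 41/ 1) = 37118/ 441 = 84.17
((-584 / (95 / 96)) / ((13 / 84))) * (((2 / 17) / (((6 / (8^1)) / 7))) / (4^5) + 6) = -96088440 / 4199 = -22883.65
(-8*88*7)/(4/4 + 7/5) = -6160/3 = -2053.33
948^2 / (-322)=-449352 / 161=-2791.01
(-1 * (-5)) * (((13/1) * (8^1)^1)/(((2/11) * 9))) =2860/9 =317.78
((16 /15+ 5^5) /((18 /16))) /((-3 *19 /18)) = -750256 /855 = -877.49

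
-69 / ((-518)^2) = -69 / 268324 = -0.00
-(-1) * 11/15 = 11/15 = 0.73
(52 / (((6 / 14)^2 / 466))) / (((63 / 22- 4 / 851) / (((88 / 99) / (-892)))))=-44459807392 / 966822075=-45.99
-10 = -10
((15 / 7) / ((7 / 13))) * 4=780 / 49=15.92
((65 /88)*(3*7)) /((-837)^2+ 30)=455 /20550904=0.00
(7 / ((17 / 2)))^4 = 38416 / 83521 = 0.46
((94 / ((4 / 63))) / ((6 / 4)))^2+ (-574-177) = 973418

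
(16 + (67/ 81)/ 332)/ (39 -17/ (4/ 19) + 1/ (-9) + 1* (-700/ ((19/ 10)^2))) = -155352379/ 2288828169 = -0.07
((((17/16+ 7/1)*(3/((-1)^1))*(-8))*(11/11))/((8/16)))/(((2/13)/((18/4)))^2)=5297643/16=331102.69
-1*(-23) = 23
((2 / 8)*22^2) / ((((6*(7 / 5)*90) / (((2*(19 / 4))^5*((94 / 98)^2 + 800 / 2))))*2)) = 288405337057211 / 116169984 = 2482614.93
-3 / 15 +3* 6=89 / 5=17.80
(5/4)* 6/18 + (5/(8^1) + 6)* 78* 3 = 1550.67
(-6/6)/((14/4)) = -2/7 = -0.29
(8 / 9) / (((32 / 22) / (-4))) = -22 / 9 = -2.44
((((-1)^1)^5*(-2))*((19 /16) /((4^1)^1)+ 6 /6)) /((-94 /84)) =-1743 /752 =-2.32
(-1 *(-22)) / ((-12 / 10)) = -55 / 3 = -18.33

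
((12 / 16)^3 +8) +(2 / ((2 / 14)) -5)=1115 / 64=17.42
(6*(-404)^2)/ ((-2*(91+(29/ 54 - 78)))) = -26440992/ 731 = -36170.99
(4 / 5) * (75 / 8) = 15 / 2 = 7.50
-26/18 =-1.44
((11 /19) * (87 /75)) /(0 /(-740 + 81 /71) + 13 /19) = 319 /325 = 0.98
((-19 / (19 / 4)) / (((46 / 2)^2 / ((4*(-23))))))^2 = 256 / 529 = 0.48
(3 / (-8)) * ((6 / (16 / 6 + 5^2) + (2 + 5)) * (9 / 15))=-5391 / 3320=-1.62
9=9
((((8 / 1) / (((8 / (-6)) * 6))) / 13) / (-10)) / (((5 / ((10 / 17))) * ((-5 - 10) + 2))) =-1 / 14365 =-0.00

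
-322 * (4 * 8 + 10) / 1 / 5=-13524 / 5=-2704.80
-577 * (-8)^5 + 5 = 18907141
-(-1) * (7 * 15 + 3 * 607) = 1926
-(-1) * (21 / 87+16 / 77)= 1003 / 2233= 0.45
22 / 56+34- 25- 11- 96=-2733 / 28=-97.61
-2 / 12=-1 / 6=-0.17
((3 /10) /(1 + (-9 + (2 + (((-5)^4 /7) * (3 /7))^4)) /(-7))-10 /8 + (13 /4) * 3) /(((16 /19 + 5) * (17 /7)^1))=69862282944311081 /116612245119232785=0.60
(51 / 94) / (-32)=-51 / 3008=-0.02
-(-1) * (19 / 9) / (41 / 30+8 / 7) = 1330 / 1581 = 0.84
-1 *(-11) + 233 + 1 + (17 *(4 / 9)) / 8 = 4427 / 18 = 245.94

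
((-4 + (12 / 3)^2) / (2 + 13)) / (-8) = -1 / 10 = -0.10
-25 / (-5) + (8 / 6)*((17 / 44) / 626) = 103307 / 20658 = 5.00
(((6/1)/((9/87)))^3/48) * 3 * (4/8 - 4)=-170723/4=-42680.75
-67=-67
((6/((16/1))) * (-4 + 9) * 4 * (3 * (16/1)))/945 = 8/21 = 0.38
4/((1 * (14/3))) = 6/7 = 0.86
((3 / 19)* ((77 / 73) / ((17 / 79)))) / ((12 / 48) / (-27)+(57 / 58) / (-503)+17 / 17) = 4107057372 / 5247105607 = 0.78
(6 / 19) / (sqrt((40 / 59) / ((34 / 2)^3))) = 51 *sqrt(10030) / 190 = 26.88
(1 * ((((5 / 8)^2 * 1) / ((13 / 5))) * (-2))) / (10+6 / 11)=-1375 / 48256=-0.03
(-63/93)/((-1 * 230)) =21/7130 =0.00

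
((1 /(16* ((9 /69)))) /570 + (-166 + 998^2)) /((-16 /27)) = -81738383109 /48640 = -1680476.63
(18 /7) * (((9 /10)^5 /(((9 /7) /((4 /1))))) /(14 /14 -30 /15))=-59049 /12500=-4.72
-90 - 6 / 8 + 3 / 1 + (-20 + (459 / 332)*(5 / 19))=-169348 / 1577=-107.39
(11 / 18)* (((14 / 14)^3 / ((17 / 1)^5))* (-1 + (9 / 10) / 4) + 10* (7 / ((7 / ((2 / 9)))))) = 12494738531 / 9200673360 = 1.36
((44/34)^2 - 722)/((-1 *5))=208174/1445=144.07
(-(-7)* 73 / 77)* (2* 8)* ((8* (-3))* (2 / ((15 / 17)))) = -317696 / 55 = -5776.29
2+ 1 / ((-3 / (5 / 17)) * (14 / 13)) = 1363 / 714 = 1.91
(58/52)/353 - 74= -679143/9178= -74.00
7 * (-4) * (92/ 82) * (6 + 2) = -10304/ 41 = -251.32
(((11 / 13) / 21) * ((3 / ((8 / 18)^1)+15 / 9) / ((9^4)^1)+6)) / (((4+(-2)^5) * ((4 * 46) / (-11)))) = 8167379 / 15819463296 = 0.00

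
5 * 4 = 20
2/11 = 0.18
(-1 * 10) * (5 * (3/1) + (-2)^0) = -160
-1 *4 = -4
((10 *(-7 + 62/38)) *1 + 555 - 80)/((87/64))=309.93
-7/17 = -0.41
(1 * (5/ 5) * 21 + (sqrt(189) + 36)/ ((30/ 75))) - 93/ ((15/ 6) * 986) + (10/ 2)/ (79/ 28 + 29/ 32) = 15 * sqrt(21)/ 2 + 46230334/ 411655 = 146.67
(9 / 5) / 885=0.00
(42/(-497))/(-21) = 2/497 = 0.00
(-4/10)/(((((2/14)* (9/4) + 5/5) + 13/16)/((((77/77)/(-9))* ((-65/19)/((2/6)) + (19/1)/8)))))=-33572/204345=-0.16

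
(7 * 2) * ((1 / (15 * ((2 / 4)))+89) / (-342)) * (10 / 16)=-9359 / 4104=-2.28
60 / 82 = 30 / 41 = 0.73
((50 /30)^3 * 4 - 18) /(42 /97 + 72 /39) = 8827 /38799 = 0.23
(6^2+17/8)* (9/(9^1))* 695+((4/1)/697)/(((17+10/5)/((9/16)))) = 2807184943/105944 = 26496.88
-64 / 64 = -1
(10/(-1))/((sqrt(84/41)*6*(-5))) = sqrt(861)/126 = 0.23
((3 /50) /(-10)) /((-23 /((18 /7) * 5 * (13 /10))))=351 /80500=0.00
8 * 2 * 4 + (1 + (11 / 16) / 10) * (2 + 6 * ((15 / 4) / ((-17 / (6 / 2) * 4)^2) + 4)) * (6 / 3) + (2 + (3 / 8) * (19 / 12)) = 90454583 / 739840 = 122.26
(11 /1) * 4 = 44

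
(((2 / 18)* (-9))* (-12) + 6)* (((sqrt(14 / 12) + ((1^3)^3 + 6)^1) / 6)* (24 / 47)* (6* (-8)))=-594.15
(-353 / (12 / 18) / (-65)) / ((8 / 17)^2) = 306051 / 8320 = 36.78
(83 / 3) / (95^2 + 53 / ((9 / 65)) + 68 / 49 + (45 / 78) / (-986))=0.00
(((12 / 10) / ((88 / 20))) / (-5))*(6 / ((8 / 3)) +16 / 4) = -15 / 44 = -0.34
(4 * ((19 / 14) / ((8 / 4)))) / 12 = 19 / 84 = 0.23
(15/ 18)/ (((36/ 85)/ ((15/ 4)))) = 2125/ 288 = 7.38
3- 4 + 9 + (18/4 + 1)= 27/2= 13.50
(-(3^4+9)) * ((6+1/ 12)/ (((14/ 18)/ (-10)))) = 49275/ 7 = 7039.29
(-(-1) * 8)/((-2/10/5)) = -200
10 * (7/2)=35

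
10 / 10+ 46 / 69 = 5 / 3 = 1.67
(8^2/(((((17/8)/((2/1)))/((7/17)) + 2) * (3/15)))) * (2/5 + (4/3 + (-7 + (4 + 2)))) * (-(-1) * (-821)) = -64734208/1539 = -42062.51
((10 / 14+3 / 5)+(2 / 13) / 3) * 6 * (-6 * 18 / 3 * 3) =-402624 / 455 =-884.89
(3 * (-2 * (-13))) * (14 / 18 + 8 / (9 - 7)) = 1118 / 3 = 372.67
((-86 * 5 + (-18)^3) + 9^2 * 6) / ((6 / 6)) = -5776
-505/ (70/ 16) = -808/ 7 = -115.43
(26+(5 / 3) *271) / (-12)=-1433 / 36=-39.81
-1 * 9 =-9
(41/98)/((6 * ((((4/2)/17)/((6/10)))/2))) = 697/980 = 0.71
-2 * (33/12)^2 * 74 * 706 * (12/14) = -4741143/7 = -677306.14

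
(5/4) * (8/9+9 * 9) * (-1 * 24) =-7370/3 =-2456.67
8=8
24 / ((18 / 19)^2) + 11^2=3989 / 27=147.74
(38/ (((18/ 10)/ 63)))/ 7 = 190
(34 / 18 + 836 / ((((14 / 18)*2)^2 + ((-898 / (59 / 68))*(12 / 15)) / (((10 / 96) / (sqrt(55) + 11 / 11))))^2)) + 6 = 2631247423389572540280596432090638635269 / 333538395038584443565011180948347173476 - 84054535206745135727269080000*sqrt(55) / 9264955417738456765694755026342977041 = 7.89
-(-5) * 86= 430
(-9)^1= -9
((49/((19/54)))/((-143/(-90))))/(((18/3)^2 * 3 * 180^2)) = 49/1956240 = 0.00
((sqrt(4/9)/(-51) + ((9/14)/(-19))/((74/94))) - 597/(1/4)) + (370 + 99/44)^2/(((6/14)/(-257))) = -1001051868984437/12046608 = -83098235.54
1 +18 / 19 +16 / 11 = 711 / 209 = 3.40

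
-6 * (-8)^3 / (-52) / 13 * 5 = -3840 / 169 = -22.72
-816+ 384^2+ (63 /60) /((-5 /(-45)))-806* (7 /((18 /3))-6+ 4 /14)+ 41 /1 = 63149449 /420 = 150355.83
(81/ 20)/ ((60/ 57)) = 3.85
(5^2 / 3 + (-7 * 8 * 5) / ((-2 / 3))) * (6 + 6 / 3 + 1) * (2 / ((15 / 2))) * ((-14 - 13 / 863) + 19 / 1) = 4422456 / 863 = 5124.51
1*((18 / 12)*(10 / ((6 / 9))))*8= 180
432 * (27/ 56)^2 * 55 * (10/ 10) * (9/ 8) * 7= 9743085/ 224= 43495.92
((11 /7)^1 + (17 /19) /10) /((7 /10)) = 2.37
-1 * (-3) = 3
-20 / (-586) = 10 / 293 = 0.03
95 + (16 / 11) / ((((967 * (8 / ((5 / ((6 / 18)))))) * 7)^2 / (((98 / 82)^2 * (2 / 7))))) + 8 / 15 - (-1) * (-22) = 38143351945619 / 518721920970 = 73.53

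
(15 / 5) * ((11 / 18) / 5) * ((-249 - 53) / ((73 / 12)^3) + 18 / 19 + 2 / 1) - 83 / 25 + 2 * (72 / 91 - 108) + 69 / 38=-21725278512949 / 100891558950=-215.33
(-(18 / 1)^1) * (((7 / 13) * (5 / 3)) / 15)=-14 / 13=-1.08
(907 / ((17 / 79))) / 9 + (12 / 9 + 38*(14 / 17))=76645 / 153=500.95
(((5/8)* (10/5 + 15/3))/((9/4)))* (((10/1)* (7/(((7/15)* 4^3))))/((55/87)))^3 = 8642851875/87228416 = 99.08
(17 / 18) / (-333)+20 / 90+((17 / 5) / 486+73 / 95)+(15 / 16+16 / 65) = 387029347 / 177662160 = 2.18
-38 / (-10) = 19 / 5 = 3.80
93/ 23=4.04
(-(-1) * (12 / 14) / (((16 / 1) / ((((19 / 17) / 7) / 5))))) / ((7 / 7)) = 57 / 33320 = 0.00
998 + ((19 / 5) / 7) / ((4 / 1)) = 139739 / 140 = 998.14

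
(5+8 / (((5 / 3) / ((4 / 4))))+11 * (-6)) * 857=-240817 / 5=-48163.40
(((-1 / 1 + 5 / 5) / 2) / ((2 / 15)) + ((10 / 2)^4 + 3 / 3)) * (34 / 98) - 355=-6753 / 49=-137.82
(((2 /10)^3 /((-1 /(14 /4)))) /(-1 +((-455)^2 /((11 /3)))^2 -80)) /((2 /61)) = -51667 /192867072912000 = -0.00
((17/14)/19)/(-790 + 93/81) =-459/5665534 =-0.00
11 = 11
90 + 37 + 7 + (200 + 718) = 1052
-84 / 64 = -21 / 16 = -1.31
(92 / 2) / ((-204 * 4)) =-0.06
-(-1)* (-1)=-1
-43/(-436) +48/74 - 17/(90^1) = 0.56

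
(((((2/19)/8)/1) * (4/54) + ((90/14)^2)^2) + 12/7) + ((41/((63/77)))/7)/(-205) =21056903213/12317130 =1709.56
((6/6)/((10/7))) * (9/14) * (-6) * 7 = -18.90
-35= -35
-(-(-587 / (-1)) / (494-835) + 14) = -5361 / 341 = -15.72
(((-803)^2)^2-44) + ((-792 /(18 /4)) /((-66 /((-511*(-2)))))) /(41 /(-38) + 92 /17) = 3491293299413185 /8397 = 415778647066.00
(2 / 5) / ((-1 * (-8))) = 1 / 20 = 0.05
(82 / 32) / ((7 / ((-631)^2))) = 16324601 / 112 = 145755.37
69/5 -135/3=-156/5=-31.20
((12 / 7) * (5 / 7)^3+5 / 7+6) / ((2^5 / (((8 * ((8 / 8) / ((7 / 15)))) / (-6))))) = -88105 / 134456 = -0.66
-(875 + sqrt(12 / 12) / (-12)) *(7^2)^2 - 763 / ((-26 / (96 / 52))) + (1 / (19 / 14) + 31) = -80939895437 / 38532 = -2100589.00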